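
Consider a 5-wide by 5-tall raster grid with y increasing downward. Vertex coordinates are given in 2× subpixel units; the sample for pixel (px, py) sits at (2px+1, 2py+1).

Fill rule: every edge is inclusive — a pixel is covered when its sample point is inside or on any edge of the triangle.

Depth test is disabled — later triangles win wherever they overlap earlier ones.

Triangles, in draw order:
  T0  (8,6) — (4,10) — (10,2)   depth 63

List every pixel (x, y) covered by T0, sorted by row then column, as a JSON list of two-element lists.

T0:
  2·area = 8
  edge (8, 6)→(4, 10): d=(-4,4) inclusive
  edge (4, 10)→(10, 2): d=(6,-8) inclusive
  edge (10, 2)→(8, 6): d=(-2,4) inclusive
    (4,2)@(9, 5): e=[0,10,-2] → .  [on edge]
    (3,3)@(7, 7): e=[0,6,2] → X  [on edge]
    (4,3)@(9, 7): e=[-8,22,-6] → .
    (2,4)@(5, 9): e=[0,2,6] → X  [on edge]
    (3,4)@(7, 9): e=[-8,18,-2] → .
  covered (2 px):
    . . . . .
    . . . . .
    . . . . .
    . . . X .
    . . X . .

Answer: [[3,3],[2,4]]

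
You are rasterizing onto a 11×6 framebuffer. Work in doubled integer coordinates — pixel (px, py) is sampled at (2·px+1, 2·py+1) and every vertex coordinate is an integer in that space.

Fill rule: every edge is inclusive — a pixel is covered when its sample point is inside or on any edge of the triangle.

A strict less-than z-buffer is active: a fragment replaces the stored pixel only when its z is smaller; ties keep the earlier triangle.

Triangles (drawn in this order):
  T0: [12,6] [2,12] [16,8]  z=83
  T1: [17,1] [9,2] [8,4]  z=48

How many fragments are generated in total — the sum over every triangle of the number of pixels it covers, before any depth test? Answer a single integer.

T0:
  2·area = 44  (B↔C swapped to make it positive)
  edge (12, 6)→(16, 8): d=(4,2) inclusive
  edge (16, 8)→(2, 12): d=(-14,4) inclusive
  edge (2, 12)→(12, 6): d=(10,-6) inclusive
    (8,1)@(17, 3): e=[-22,66,0] → .  [on edge]
    (5,3)@(11, 7): e=[6,34,4] → X
    (6,3)@(13, 7): e=[2,26,16] → X
    (7,3)@(15, 7): e=[-2,18,28] → .
    (3,4)@(7, 9): e=[22,22,0] → X  [on edge]
    (4,4)@(9, 9): e=[18,14,12] → X
    (6,4)@(13, 9): e=[10,-2,36] → .
    (2,5)@(5, 11): e=[34,2,8] → X
    (3,5)@(7, 11): e=[30,-6,20] → .
    (4,5)@(9, 11): e=[26,-14,32] → .
    (5,5)@(11, 11): e=[22,-22,44] → .
  covered (6 px):
    . . . . . . . . . . .
    . . . . . . . . . . .
    . . . . . . . . . . .
    . . . . . X X . . . .
    . . . X X X . . . . .
    . . X . . . . . . . .
T1:
  2·area = 15  (B↔C swapped to make it positive)
  edge (17, 1)→(8, 4): d=(-9,3) inclusive
  edge (8, 4)→(9, 2): d=(1,-2) inclusive
  edge (9, 2)→(17, 1): d=(8,-1) inclusive
    (8,0)@(17, 1): e=[0,15,0] → X  [on edge]
    (9,0)@(19, 1): e=[-6,19,2] → .
    (0,1)@(1, 3): e=[30,-15,0] → .  [on edge]
    (4,1)@(9, 3): e=[6,1,8] → X
    (5,1)@(11, 3): e=[0,5,10] → X  [on edge]
    (6,1)@(13, 3): e=[-6,9,12] → .
    (8,1)@(17, 3): e=[-18,17,16] → .
    (2,2)@(5, 5): e=[0,-5,20] → .  [on edge]
    (4,2)@(9, 5): e=[-12,3,24] → .
    (5,2)@(11, 5): e=[-18,7,26] → .
  covered (3 px):
    . . . . . . . . X . .
    . . . . X X . . . . .
    . . . . . . . . . . .
    . . . . . . . . . . .
    . . . . . . . . . . .
    . . . . . . . . . . .

Result: 9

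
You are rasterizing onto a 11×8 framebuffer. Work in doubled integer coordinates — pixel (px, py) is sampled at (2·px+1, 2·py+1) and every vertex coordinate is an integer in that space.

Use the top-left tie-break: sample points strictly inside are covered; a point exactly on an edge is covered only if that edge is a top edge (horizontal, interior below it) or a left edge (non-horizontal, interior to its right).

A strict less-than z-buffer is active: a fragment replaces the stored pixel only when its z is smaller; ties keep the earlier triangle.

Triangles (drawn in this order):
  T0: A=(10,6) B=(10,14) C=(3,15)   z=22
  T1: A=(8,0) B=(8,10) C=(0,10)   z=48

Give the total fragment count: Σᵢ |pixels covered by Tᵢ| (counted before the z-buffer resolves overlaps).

T0:
  2·area = 56
  edge (10, 6)→(10, 14): d=(0,8) right/bottom  bias=-1
  edge (10, 14)→(3, 15): d=(-7,1) right/bottom  bias=-1
  edge (3, 15)→(10, 6): d=(7,-9) top-left  bias=+0
    (4,4)@(9, 9): e=[8,36,12] → #
    (5,4)@(11, 9): e=[-8,34,30] → ·
    (3,5)@(7, 11): e=[24,24,8] → #
    (5,5)@(11, 11): e=[-8,20,44] → ·
    (2,6)@(5, 13): e=[40,12,4] → #
    (5,6)@(11, 13): e=[-8,6,58] → ·
    (8,6)@(17, 13): e=[-56,0,112] → ·  [on edge]
    (1,7)@(3, 15): e=[56,0,0] → ·  [on edge]
    (2,7)@(5, 15): e=[40,-2,18] → ·
    (3,7)@(7, 15): e=[24,-4,36] → ·
    (4,7)@(9, 15): e=[8,-6,54] → ·
  covered (6 px):
    · · · · · · · · · · ·
    · · · · · · · · · · ·
    · · · · · · · · · · ·
    · · · · · · · · · · ·
    · · · · # · · · · · ·
    · · · # # · · · · · ·
    · · # # # · · · · · ·
    · · · · · · · · · · ·
T1:
  2·area = 80
  edge (8, 0)→(8, 10): d=(0,10) right/bottom  bias=-1
  edge (8, 10)→(0, 10): d=(-8,0) right/bottom  bias=-1
  edge (0, 10)→(8, 0): d=(8,-10) top-left  bias=+0
    (3,1)@(7, 3): e=[10,56,14] → #
    (4,1)@(9, 3): e=[-10,56,34] → ·
    (2,2)@(5, 5): e=[30,40,10] → #
    (4,2)@(9, 5): e=[-10,40,50] → ·
    (1,3)@(3, 7): e=[50,24,6] → #
    (4,3)@(9, 7): e=[-10,24,66] → ·
    (0,4)@(1, 9): e=[70,8,2] → #
    (4,4)@(9, 9): e=[-10,8,82] → ·
    (0,5)@(1, 11): e=[70,-8,18] → ·
    (1,5)@(3, 11): e=[50,-8,38] → ·
    (2,5)@(5, 11): e=[30,-8,58] → ·
    (3,5)@(7, 11): e=[10,-8,78] → ·
  covered (10 px):
    · · · · · · · · · · ·
    · · · # · · · · · · ·
    · · # # · · · · · · ·
    · # # # · · · · · · ·
    # # # # · · · · · · ·
    · · · · · · · · · · ·
    · · · · · · · · · · ·
    · · · · · · · · · · ·

Answer: 16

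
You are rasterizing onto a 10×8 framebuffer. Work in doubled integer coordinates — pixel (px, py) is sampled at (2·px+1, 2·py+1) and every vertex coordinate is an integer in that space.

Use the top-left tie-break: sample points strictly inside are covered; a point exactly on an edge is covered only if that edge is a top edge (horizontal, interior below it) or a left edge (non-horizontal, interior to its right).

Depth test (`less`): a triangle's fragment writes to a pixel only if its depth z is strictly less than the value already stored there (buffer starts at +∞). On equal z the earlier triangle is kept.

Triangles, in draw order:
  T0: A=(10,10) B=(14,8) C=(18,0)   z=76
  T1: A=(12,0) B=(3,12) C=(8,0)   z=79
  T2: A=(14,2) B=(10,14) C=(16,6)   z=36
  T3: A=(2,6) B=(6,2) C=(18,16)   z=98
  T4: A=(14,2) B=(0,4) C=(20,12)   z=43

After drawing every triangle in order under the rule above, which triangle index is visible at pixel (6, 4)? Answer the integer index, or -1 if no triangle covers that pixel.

T0:
  2·area = 24  (B↔C swapped to make it positive)
  edge (10, 10)→(18, 0): d=(8,-10) top-left  bias=+0
  edge (18, 0)→(14, 8): d=(-4,8) right/bottom  bias=-1
  edge (14, 8)→(10, 10): d=(-4,2) right/bottom  bias=-1
    (7,2)@(15, 5): e=[10,4,10] → X
    (8,2)@(17, 5): e=[30,-12,6] → .
    (6,3)@(13, 7): e=[6,12,6] → X
    (7,3)@(15, 7): e=[26,-4,2] → .
    (5,4)@(11, 9): e=[2,20,2] → X
    (6,4)@(13, 9): e=[22,4,-2] → .
    (5,5)@(11, 11): e=[18,12,-6] → .
  covered (3 px):
    . . . . . . . . . .
    . . . . . . . . . .
    . . . . . . . X . .
    . . . . . . X . . .
    . . . . . X . . . .
    . . . . . . . . . .
    . . . . . . . . . .
    . . . . . . . . . .
T1:
  2·area = 48
  edge (12, 0)→(3, 12): d=(-9,12) right/bottom  bias=-1
  edge (3, 12)→(8, 0): d=(5,-12) top-left  bias=+0
  edge (8, 0)→(12, 0): d=(4,0) top-left  bias=+0
    (4,0)@(9, 1): e=[27,17,4] → X
    (5,0)@(11, 1): e=[3,41,4] → X
    (6,0)@(13, 1): e=[-21,65,4] → .
    (3,1)@(7, 3): e=[33,3,12] → X
    (5,1)@(11, 3): e=[-15,51,12] → .
    (3,2)@(7, 5): e=[15,13,20] → X
    (4,2)@(9, 5): e=[-9,37,20] → .
    (3,3)@(7, 7): e=[-3,23,28] → .
    (2,4)@(5, 9): e=[3,9,36] → X
    (3,4)@(7, 9): e=[-21,33,36] → .
    (2,5)@(5, 11): e=[-15,19,44] → .
  covered (6 px):
    . . . . X X . . . .
    . . . X X . . . . .
    . . . X . . . . . .
    . . . . . . . . . .
    . . X . . . . . . .
    . . . . . . . . . .
    . . . . . . . . . .
    . . . . . . . . . .
T2:
  2·area = 40  (B↔C swapped to make it positive)
  edge (14, 2)→(16, 6): d=(2,4) right/bottom  bias=-1
  edge (16, 6)→(10, 14): d=(-6,8) right/bottom  bias=-1
  edge (10, 14)→(14, 2): d=(4,-12) top-left  bias=+0
    (6,2)@(13, 5): e=[10,30,0] → X  [on edge]
    (7,2)@(15, 5): e=[2,14,24] → X
    (8,2)@(17, 5): e=[-6,-2,48] → .
    (6,3)@(13, 7): e=[14,18,8] → X
    (8,3)@(17, 7): e=[-2,-14,56] → .
    (6,4)@(13, 9): e=[18,6,16] → X
    (7,4)@(15, 9): e=[10,-10,40] → .
    (5,5)@(11, 11): e=[30,10,0] → X  [on edge]
    (6,5)@(13, 11): e=[22,-6,24] → .
    (5,6)@(11, 13): e=[34,-2,8] → .
  covered (6 px):
    . . . . . . . . . .
    . . . . . . . . . .
    . . . . . . X X . .
    . . . . . . X X . .
    . . . . . . X . . .
    . . . . . X . . . .
    . . . . . . . . . .
    . . . . . . . . . .
T3:
  2·area = 104
  edge (2, 6)→(6, 2): d=(4,-4) top-left  bias=+0
  edge (6, 2)→(18, 16): d=(12,14) right/bottom  bias=-1
  edge (18, 16)→(2, 6): d=(-16,-10) top-left  bias=+0
    (3,0)@(7, 1): e=[0,-26,130] → .  [on edge]
    (2,1)@(5, 3): e=[0,26,78] → X  [on edge]
    (3,1)@(7, 3): e=[8,-2,98] → .
    (1,2)@(3, 5): e=[0,78,26] → X  [on edge]
    (3,2)@(7, 5): e=[16,22,66] → X
    (4,2)@(9, 5): e=[24,-6,86] → .
    (0,3)@(1, 7): e=[0,130,-26] → .  [on edge]
    (1,3)@(3, 7): e=[8,102,-6] → .
    (2,3)@(5, 7): e=[16,74,14] → X
    (4,3)@(9, 7): e=[32,18,54] → X
    (5,3)@(11, 7): e=[40,-10,74] → .
    (2,4)@(5, 9): e=[24,98,-18] → .
  covered (14 px):
    . . . . . . . . . .
    . . X . . . . . . .
    . X X X . . . . . .
    . . X X X . . . . .
    . . . X X X . . . .
    . . . . . X X . . .
    . . . . . . . X . .
    . . . . . . . . X .
T4:
  2·area = 152  (B↔C swapped to make it positive)
  edge (14, 2)→(20, 12): d=(6,10) right/bottom  bias=-1
  edge (20, 12)→(0, 4): d=(-20,-8) top-left  bias=+0
  edge (0, 4)→(14, 2): d=(14,-2) top-left  bias=+0
    (3,1)@(7, 3): e=[76,76,0] → X  [on edge]
    (4,1)@(9, 3): e=[56,92,4] → X
    (5,1)@(11, 3): e=[36,108,8] → X
    (6,1)@(13, 3): e=[16,124,12] → X
    (7,1)@(15, 3): e=[-4,140,16] → .
    (1,2)@(3, 5): e=[128,4,20] → X
    (2,2)@(5, 5): e=[108,20,24] → X
    (7,2)@(15, 5): e=[8,100,44] → X
    (8,2)@(17, 5): e=[-12,116,48] → .
    (1,3)@(3, 7): e=[140,-36,48] → .
    (2,3)@(5, 7): e=[120,-20,52] → .
    (3,3)@(7, 7): e=[100,-4,56] → .
    (8,3)@(17, 7): e=[0,76,76] → .  [on edge]
  covered (19 px):
    . . . . . . . . . .
    . . . X X X X . . .
    . X X X X X X X . .
    . . . . X X X X . .
    . . . . . . X X X .
    . . . . . . . . . X
    . . . . . . . . . .
    . . . . . . . . . .

Z-buffer (winner per pixel, '.' = empty):
  . . . . 1 1 . . . .
  . . 3 4 4 4 4 . . .
  . 4 4 4 4 4 2 2 . .
  . . 3 3 4 4 2 2 . .
  . . 1 3 3 0 2 4 4 .
  . . . . . 2 3 . . 4
  . . . . . . . 3 . .
  . . . . . . . . 3 .

Final: 2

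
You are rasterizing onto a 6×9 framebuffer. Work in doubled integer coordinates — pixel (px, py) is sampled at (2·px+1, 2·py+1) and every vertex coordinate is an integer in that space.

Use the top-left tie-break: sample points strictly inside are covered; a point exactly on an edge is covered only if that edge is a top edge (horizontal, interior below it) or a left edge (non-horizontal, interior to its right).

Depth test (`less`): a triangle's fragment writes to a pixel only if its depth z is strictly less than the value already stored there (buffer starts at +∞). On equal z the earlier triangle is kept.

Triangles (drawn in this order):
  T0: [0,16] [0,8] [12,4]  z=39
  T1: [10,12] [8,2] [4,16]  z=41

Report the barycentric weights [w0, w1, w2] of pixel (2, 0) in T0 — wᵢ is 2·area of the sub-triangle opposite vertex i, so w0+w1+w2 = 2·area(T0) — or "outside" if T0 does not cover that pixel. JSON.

T0:
  2·area = 96
  edge (0, 16)→(0, 8): d=(0,-8) top-left  bias=+0
  edge (0, 8)→(12, 4): d=(12,-4) top-left  bias=+0
  edge (12, 4)→(0, 16): d=(-12,12) right/bottom  bias=-1
    (4,2)@(9, 5): e=[72,0,24] → X  [on edge]
    (5,2)@(11, 5): e=[88,8,0] → .  [on edge]
    (1,3)@(3, 7): e=[24,0,72] → X  [on edge]
    (2,3)@(5, 7): e=[40,8,48] → X
    (3,3)@(7, 7): e=[56,16,24] → X
    (4,3)@(9, 7): e=[72,24,0] → .  [on edge]
    (0,4)@(1, 9): e=[8,16,72] → X
    (3,4)@(7, 9): e=[56,40,0] → .  [on edge]
    (0,5)@(1, 11): e=[8,40,48] → X
    (2,5)@(5, 11): e=[40,56,0] → .  [on edge]
    (0,6)@(1, 13): e=[8,64,24] → X
    (1,6)@(3, 13): e=[24,72,0] → .  [on edge]
    (0,7)@(1, 15): e=[8,88,0] → .  [on edge]
  covered (10 px):
    . . . . . .
    . . . . . .
    . . . . X .
    . X X X . .
    X X X . . .
    X X . . . .
    X . . . . .
    . . . . . .
    . . . . . .
T1:
  2·area = 68  (B↔C swapped to make it positive)
  edge (10, 12)→(4, 16): d=(-6,4) right/bottom  bias=-1
  edge (4, 16)→(8, 2): d=(4,-14) top-left  bias=+0
  edge (8, 2)→(10, 12): d=(2,10) right/bottom  bias=-1
    (3,3)@(7, 7): e=[42,6,20] → X
    (4,3)@(9, 7): e=[34,34,0] → .  [on edge]
    (3,4)@(7, 9): e=[30,14,24] → X
    (4,4)@(9, 9): e=[22,42,4] → X
    (5,4)@(11, 9): e=[14,70,-16] → .
    (3,5)@(7, 11): e=[18,22,28] → X
    (5,5)@(11, 11): e=[2,78,-12] → .
    (2,6)@(5, 13): e=[14,2,52] → X
    (4,6)@(9, 13): e=[-2,58,12] → .
    (2,7)@(5, 15): e=[2,10,56] → X
    (3,7)@(7, 15): e=[-6,38,36] → .
    (2,8)@(5, 17): e=[-10,18,60] → .
    (5,8)@(11, 17): e=[-34,102,0] → .  [on edge]
  covered (8 px):
    . . . . . .
    . . . . . .
    . . . . . .
    . . . X . .
    . . . X X .
    . . . X X .
    . . X X . .
    . . X . . .
    . . . . . .

Answer: "outside"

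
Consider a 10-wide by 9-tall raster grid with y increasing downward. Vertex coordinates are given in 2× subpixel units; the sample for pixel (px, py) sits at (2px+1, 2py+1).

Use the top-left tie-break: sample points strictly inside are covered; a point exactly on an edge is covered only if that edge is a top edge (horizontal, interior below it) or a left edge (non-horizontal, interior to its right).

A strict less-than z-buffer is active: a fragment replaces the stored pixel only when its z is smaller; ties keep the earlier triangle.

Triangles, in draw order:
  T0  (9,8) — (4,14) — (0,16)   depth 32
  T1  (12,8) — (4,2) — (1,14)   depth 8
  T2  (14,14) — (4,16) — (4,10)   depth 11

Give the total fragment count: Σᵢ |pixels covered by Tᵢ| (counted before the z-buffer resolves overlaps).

T0:
  2·area = 14
  edge (9, 8)→(4, 14): d=(-5,6) right/bottom  bias=-1
  edge (4, 14)→(0, 16): d=(-4,2) right/bottom  bias=-1
  edge (0, 16)→(9, 8): d=(9,-8) top-left  bias=+0
  covered (0 px):
    · · · · · · · · · ·
    · · · · · · · · · ·
    · · · · · · · · · ·
    · · · · · · · · · ·
    · · · · · · · · · ·
    · · · · · · · · · ·
    · · · · · · · · · ·
    · · · · · · · · · ·
    · · · · · · · · · ·
T1:
  2·area = 114  (B↔C swapped to make it positive)
  edge (12, 8)→(1, 14): d=(-11,6) right/bottom  bias=-1
  edge (1, 14)→(4, 2): d=(3,-12) top-left  bias=+0
  edge (4, 2)→(12, 8): d=(8,6) right/bottom  bias=-1
    (2,1)@(5, 3): e=[97,15,2] → █
    (3,1)@(7, 3): e=[85,39,-10] → ·
    (2,2)@(5, 5): e=[75,21,18] → █
    (3,2)@(7, 5): e=[63,45,6] → █
    (4,2)@(9, 5): e=[51,69,-6] → ·
    (1,3)@(3, 7): e=[65,3,46] → █
    (4,3)@(9, 7): e=[29,75,10] → █
    (5,3)@(11, 7): e=[17,99,-2] → ·
    (1,4)@(3, 9): e=[43,9,62] → █
    (5,4)@(11, 9): e=[-5,105,14] → ·
    (1,5)@(3, 11): e=[21,15,78] → █
    (3,5)@(7, 11): e=[-3,63,54] → ·
  covered (13 px):
    · · · · · · · · · ·
    · · █ · · · · · · ·
    · · █ █ · · · · · ·
    · █ █ █ █ · · · · ·
    · █ █ █ █ · · · · ·
    · █ █ · · · · · · ·
    · · · · · · · · · ·
    · · · · · · · · · ·
    · · · · · · · · · ·
T2:
  2·area = 60
  edge (14, 14)→(4, 16): d=(-10,2) right/bottom  bias=-1
  edge (4, 16)→(4, 10): d=(0,-6) top-left  bias=+0
  edge (4, 10)→(14, 14): d=(10,4) right/bottom  bias=-1
    (2,5)@(5, 11): e=[48,6,6] → █
    (3,5)@(7, 11): e=[44,18,-2] → ·
    (2,6)@(5, 13): e=[28,6,26] → █
    (3,6)@(7, 13): e=[24,18,18] → █
    (4,6)@(9, 13): e=[20,30,10] → █
    (5,6)@(11, 13): e=[16,42,2] → █
    (6,6)@(13, 13): e=[12,54,-6] → ·
    (9,6)@(19, 13): e=[0,90,-30] → ·  [on edge]
    (2,7)@(5, 15): e=[8,6,46] → █
    (4,7)@(9, 15): e=[0,30,30] → ·  [on edge]
    (5,7)@(11, 15): e=[-4,42,22] → ·
    (2,8)@(5, 17): e=[-12,6,66] → ·
  covered (7 px):
    · · · · · · · · · ·
    · · · · · · · · · ·
    · · · · · · · · · ·
    · · · · · · · · · ·
    · · · · · · · · · ·
    · · █ · · · · · · ·
    · · █ █ █ █ · · · ·
    · · █ █ · · · · · ·
    · · · · · · · · · ·

Final: 20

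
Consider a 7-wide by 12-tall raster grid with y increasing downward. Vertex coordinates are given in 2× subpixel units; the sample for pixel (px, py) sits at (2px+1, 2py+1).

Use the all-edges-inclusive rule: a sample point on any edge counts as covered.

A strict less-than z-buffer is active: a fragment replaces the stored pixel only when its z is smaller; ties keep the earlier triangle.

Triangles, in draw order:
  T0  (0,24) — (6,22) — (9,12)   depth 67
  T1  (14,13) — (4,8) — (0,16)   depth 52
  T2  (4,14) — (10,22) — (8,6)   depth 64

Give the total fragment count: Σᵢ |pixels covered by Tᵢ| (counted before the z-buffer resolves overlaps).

T0:
  2·area = 54  (B↔C swapped to make it positive)
  edge (0, 24)→(9, 12): d=(9,-12) inclusive
  edge (9, 12)→(6, 22): d=(-3,10) inclusive
  edge (6, 22)→(0, 24): d=(-6,2) inclusive
    (3,7)@(7, 15): e=[3,11,40] → █
    (4,7)@(9, 15): e=[27,-9,36] → ·
    (3,8)@(7, 17): e=[21,5,28] → █
    (4,8)@(9, 17): e=[45,-15,24] → ·
    (2,9)@(5, 19): e=[15,19,20] → █
    (3,9)@(7, 19): e=[39,-1,16] → ·
    (1,10)@(3, 21): e=[9,33,12] → █
    (3,10)@(7, 21): e=[57,-7,4] → ·
    (4,10)@(9, 21): e=[81,-27,0] → ·  [on edge]
    (0,11)@(1, 23): e=[3,47,4] → █
    (1,11)@(3, 23): e=[27,27,0] → █  [on edge]
    (2,11)@(5, 23): e=[51,7,-4] → ·
  covered (7 px):
    · · · · · · ·
    · · · · · · ·
    · · · · · · ·
    · · · · · · ·
    · · · · · · ·
    · · · · · · ·
    · · · · · · ·
    · · · █ · · ·
    · · · █ · · ·
    · · █ · · · ·
    · █ █ · · · ·
    █ █ · · · · ·
T1:
  2·area = 100  (B↔C swapped to make it positive)
  edge (14, 13)→(0, 16): d=(-14,3) inclusive
  edge (0, 16)→(4, 8): d=(4,-8) inclusive
  edge (4, 8)→(14, 13): d=(10,5) inclusive
    (2,4)@(5, 9): e=[83,12,5] → █
    (3,4)@(7, 9): e=[77,28,-5] → ·
    (1,5)@(3, 11): e=[61,4,35] → █
    (3,5)@(7, 11): e=[49,36,15] → █
    (4,5)@(9, 11): e=[43,52,5] → █
    (5,5)@(11, 11): e=[37,68,-5] → ·
    (1,6)@(3, 13): e=[33,12,55] → █
    (5,6)@(11, 13): e=[9,76,15] → █
    (6,6)@(13, 13): e=[3,92,5] → █
    (0,7)@(1, 15): e=[11,4,85] → █
    (2,7)@(5, 15): e=[-1,36,65] → ·
    (3,7)@(7, 15): e=[-7,52,55] → ·
  covered (13 px):
    · · · · · · ·
    · · · · · · ·
    · · · · · · ·
    · · · · · · ·
    · · █ · · · ·
    · █ █ █ █ · ·
    · █ █ █ █ █ █
    █ █ · · · · ·
    · · · · · · ·
    · · · · · · ·
    · · · · · · ·
    · · · · · · ·
T2:
  2·area = 80  (B↔C swapped to make it positive)
  edge (4, 14)→(8, 6): d=(4,-8) inclusive
  edge (8, 6)→(10, 22): d=(2,16) inclusive
  edge (10, 22)→(4, 14): d=(-6,-8) inclusive
    (3,4)@(7, 9): e=[4,22,54] → █
    (4,4)@(9, 9): e=[20,-10,70] → ·
    (3,5)@(7, 11): e=[12,26,42] → █
    (4,5)@(9, 11): e=[28,-6,58] → ·
    (2,6)@(5, 13): e=[4,62,14] → █
    (4,6)@(9, 13): e=[36,-2,46] → ·
    (2,7)@(5, 15): e=[12,66,2] → █
    (4,7)@(9, 15): e=[44,2,34] → █
    (5,7)@(11, 15): e=[60,-30,50] → ·
    (2,8)@(5, 17): e=[20,70,-10] → ·
    (3,8)@(7, 17): e=[36,38,6] → █
    (5,8)@(11, 17): e=[68,-26,38] → ·
  covered (10 px):
    · · · · · · ·
    · · · · · · ·
    · · · · · · ·
    · · · · · · ·
    · · · █ · · ·
    · · · █ · · ·
    · · █ █ · · ·
    · · █ █ █ · ·
    · · · █ █ · ·
    · · · · █ · ·
    · · · · · · ·
    · · · · · · ·

Answer: 30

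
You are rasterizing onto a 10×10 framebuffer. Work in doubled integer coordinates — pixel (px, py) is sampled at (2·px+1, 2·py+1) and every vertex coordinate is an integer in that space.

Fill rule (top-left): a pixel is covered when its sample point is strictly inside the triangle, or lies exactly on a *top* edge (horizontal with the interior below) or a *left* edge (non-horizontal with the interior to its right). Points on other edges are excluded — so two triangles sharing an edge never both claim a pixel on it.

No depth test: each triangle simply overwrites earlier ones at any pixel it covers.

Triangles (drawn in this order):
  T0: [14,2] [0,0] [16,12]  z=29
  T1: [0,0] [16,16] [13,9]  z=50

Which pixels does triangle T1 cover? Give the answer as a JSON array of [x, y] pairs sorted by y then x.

T0:
  2·area = 136  (B↔C swapped to make it positive)
  edge (14, 2)→(16, 12): d=(2,10) right/bottom  bias=-1
  edge (16, 12)→(0, 0): d=(-16,-12) top-left  bias=+0
  edge (0, 0)→(14, 2): d=(14,2) right/bottom  bias=-1
    (1,0)@(3, 1): e=[108,20,8] → #
    (2,0)@(5, 1): e=[88,44,4] → #
    (3,0)@(7, 1): e=[68,68,0] → ·  [on edge]
    (1,1)@(3, 3): e=[112,-12,36] → ·
    (2,1)@(5, 3): e=[92,12,32] → #
    (3,1)@(7, 3): e=[72,36,28] → #
    (4,1)@(9, 3): e=[52,60,24] → #
    (5,1)@(11, 3): e=[32,84,20] → #
    (6,1)@(13, 3): e=[12,108,16] → #
    (7,1)@(15, 3): e=[-8,132,12] → ·
    (2,2)@(5, 5): e=[96,-20,60] → ·
    (3,2)@(7, 5): e=[76,4,56] → #
    (7,3)@(15, 7): e=[0,68,68] → ·  [on edge]
    (8,8)@(17, 17): e=[0,-68,204] → ·  [on edge]
  covered (16 px):
    · # # · · · · · · ·
    · · # # # # # · · ·
    · · · # # # # · · ·
    · · · · · # # · · ·
    · · · · · · # # · ·
    · · · · · · · # · ·
    · · · · · · · · · ·
    · · · · · · · · · ·
    · · · · · · · · · ·
    · · · · · · · · · ·
T1:
  2·area = 64  (B↔C swapped to make it positive)
  edge (0, 0)→(13, 9): d=(13,9) right/bottom  bias=-1
  edge (13, 9)→(16, 16): d=(3,7) right/bottom  bias=-1
  edge (16, 16)→(0, 0): d=(-16,-16) top-left  bias=+0
    (0,0)@(1, 1): e=[4,60,0] → #  [on edge]
    (1,0)@(3, 1): e=[-14,46,32] → ·
    (0,1)@(1, 3): e=[30,66,-32] → ·
    (1,1)@(3, 3): e=[12,52,0] → #  [on edge]
    (2,1)@(5, 3): e=[-6,38,32] → ·
    (1,2)@(3, 5): e=[38,58,-32] → ·
    (2,2)@(5, 5): e=[20,44,0] → #  [on edge]
    (3,2)@(7, 5): e=[2,30,32] → #
    (4,2)@(9, 5): e=[-16,16,64] → ·
    (2,3)@(5, 7): e=[46,50,-32] → ·
    (3,3)@(7, 7): e=[28,36,0] → #  [on edge]
    (4,3)@(9, 7): e=[10,22,32] → #
    (4,4)@(9, 9): e=[36,28,0] → #  [on edge]
    (6,4)@(13, 9): e=[0,0,64] → ·  [on edge]
    (5,5)@(11, 11): e=[44,20,0] → #  [on edge]
    (6,6)@(13, 13): e=[52,12,0] → #  [on edge]
    (7,7)@(15, 15): e=[60,4,0] → #  [on edge]
    (8,8)@(17, 17): e=[68,-4,0] → ·  [on edge]
    (9,9)@(19, 19): e=[76,-12,0] → ·  [on edge]
  covered (12 px):
    # · · · · · · · · ·
    · # · · · · · · · ·
    · · # # · · · · · ·
    · · · # # · · · · ·
    · · · · # # · · · ·
    · · · · · # # · · ·
    · · · · · · # · · ·
    · · · · · · · # · ·
    · · · · · · · · · ·
    · · · · · · · · · ·

Answer: [[0,0],[1,1],[2,2],[3,2],[3,3],[4,3],[4,4],[5,4],[5,5],[6,5],[6,6],[7,7]]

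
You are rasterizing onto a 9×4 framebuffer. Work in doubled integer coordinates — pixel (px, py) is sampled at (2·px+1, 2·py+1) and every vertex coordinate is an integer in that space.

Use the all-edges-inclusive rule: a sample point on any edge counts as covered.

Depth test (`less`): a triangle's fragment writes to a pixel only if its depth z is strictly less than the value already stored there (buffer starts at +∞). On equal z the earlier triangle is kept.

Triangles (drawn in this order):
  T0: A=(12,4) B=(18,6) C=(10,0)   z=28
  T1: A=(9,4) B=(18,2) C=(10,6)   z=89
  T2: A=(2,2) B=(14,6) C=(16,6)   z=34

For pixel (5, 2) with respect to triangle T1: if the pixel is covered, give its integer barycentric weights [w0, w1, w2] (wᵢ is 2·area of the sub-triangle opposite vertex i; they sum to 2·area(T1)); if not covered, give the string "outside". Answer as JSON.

T0:
  2·area = 20  (B↔C swapped to make it positive)
  edge (12, 4)→(10, 0): d=(-2,-4) inclusive
  edge (10, 0)→(18, 6): d=(8,6) inclusive
  edge (18, 6)→(12, 4): d=(-6,-2) inclusive
    (1,0)@(3, 1): e=[-30,50,0] → .  [on edge]
    (5,0)@(11, 1): e=[2,2,16] → X
    (6,0)@(13, 1): e=[10,-10,20] → .
    (4,1)@(9, 3): e=[-10,30,0] → .  [on edge]
    (5,1)@(11, 3): e=[-2,18,4] → .
    (6,1)@(13, 3): e=[6,6,8] → X
    (7,1)@(15, 3): e=[14,-6,12] → .
    (6,2)@(13, 5): e=[2,22,-4] → .
    (7,2)@(15, 5): e=[10,10,0] → X  [on edge]
    (8,2)@(17, 5): e=[18,-2,4] → .
    (7,3)@(15, 7): e=[6,26,-12] → .
  covered (3 px):
    . . . . . X . . .
    . . . . . . X . .
    . . . . . . . X .
    . . . . . . . . .
T1:
  2·area = 20
  edge (9, 4)→(18, 2): d=(9,-2) inclusive
  edge (18, 2)→(10, 6): d=(-8,4) inclusive
  edge (10, 6)→(9, 4): d=(-1,-2) inclusive
    (7,1)@(15, 3): e=[3,4,13] → X
    (8,1)@(17, 3): e=[7,-4,17] → .
    (5,2)@(11, 5): e=[13,4,3] → X
    (6,2)@(13, 5): e=[17,-4,7] → .
    (7,2)@(15, 5): e=[21,-12,11] → .
    (5,3)@(11, 7): e=[31,-12,1] → .
  covered (2 px):
    . . . . . . . . .
    . . . . . . . X .
    . . . . . X . . .
    . . . . . . . . .
T2:
  2·area = 8  (B↔C swapped to make it positive)
  edge (2, 2)→(16, 6): d=(14,4) inclusive
  edge (16, 6)→(14, 6): d=(-2,0) inclusive
  edge (14, 6)→(2, 2): d=(-12,-4) inclusive
    (2,1)@(5, 3): e=[2,6,0] → X  [on edge]
    (3,1)@(7, 3): e=[-6,6,8] → .
    (2,2)@(5, 5): e=[30,2,-24] → .
    (5,2)@(11, 5): e=[6,2,0] → X  [on edge]
    (6,2)@(13, 5): e=[-2,2,8] → .
    (5,3)@(11, 7): e=[34,-2,-24] → .
    (8,3)@(17, 7): e=[10,-2,0] → .  [on edge]
  covered (2 px):
    . . . . . . . . .
    . . X . . . . . .
    . . . . . X . . .
    . . . . . . . . .

Answer: [4,3,13]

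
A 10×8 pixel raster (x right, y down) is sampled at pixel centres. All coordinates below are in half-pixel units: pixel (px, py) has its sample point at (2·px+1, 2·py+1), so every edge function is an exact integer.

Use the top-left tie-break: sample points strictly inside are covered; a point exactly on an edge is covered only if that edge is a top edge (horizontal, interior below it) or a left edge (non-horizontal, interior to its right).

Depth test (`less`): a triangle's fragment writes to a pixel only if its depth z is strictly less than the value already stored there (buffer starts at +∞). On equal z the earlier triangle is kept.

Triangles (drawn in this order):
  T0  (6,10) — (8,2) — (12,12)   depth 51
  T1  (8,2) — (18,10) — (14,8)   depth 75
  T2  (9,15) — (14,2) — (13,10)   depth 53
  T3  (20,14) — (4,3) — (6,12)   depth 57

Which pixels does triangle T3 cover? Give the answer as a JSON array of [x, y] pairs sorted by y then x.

T0:
  2·area = 52
  edge (6, 10)→(8, 2): d=(2,-8) top-left  bias=+0
  edge (8, 2)→(12, 12): d=(4,10) right/bottom  bias=-1
  edge (12, 12)→(6, 10): d=(-6,-2) top-left  bias=+0
    (4,2)@(9, 5): e=[14,2,36] → #
    (5,2)@(11, 5): e=[30,-18,40] → ·
    (3,3)@(7, 7): e=[2,30,20] → #
    (5,3)@(11, 7): e=[34,-10,28] → ·
    (1,4)@(3, 9): e=[-26,78,0] → ·  [on edge]
    (3,4)@(7, 9): e=[6,38,8] → #
    (5,4)@(11, 9): e=[38,-2,16] → ·
    (3,5)@(7, 11): e=[10,46,-4] → ·
    (4,5)@(9, 11): e=[26,26,0] → #  [on edge]
    (5,5)@(11, 11): e=[42,6,4] → #
    (6,5)@(13, 11): e=[58,-14,8] → ·
    (4,6)@(9, 13): e=[30,34,-12] → ·
    (7,6)@(15, 13): e=[78,-26,0] → ·  [on edge]
  covered (7 px):
    · · · · · · · · · ·
    · · · · · · · · · ·
    · · · · # · · · · ·
    · · · # # · · · · ·
    · · · # # · · · · ·
    · · · · # # · · · ·
    · · · · · · · · · ·
    · · · · · · · · · ·
T1:
  2·area = 12
  edge (8, 2)→(18, 10): d=(10,8) right/bottom  bias=-1
  edge (18, 10)→(14, 8): d=(-4,-2) top-left  bias=+0
  edge (14, 8)→(8, 2): d=(-6,-6) top-left  bias=+0
    (3,0)@(7, 1): e=[-2,14,0] → ·  [on edge]
    (4,1)@(9, 3): e=[2,10,0] → #  [on edge]
    (5,1)@(11, 3): e=[-14,14,12] → ·
    (4,2)@(9, 5): e=[22,2,-12] → ·
    (5,2)@(11, 5): e=[6,6,0] → #  [on edge]
    (6,2)@(13, 5): e=[-10,10,12] → ·
    (5,3)@(11, 7): e=[26,-2,-12] → ·
    (6,3)@(13, 7): e=[10,2,0] → #  [on edge]
    (7,3)@(15, 7): e=[-6,6,12] → ·
    (6,4)@(13, 9): e=[30,-6,-12] → ·
    (7,4)@(15, 9): e=[14,-2,0] → ·  [on edge]
    (8,5)@(17, 11): e=[18,-6,0] → ·  [on edge]
    (9,6)@(19, 13): e=[22,-10,0] → ·  [on edge]
  covered (3 px):
    · · · · · · · · · ·
    · · · · # · · · · ·
    · · · · · # · · · ·
    · · · · · · # · · ·
    · · · · · · · · · ·
    · · · · · · · · · ·
    · · · · · · · · · ·
    · · · · · · · · · ·
T2:
  2·area = 27
  edge (9, 15)→(14, 2): d=(5,-13) top-left  bias=+0
  edge (14, 2)→(13, 10): d=(-1,8) right/bottom  bias=-1
  edge (13, 10)→(9, 15): d=(-4,5) right/bottom  bias=-1
    (6,2)@(13, 5): e=[2,5,20] → #
    (7,2)@(15, 5): e=[28,-11,10] → ·
    (8,2)@(17, 5): e=[54,-27,0] → ·  [on edge]
    (6,3)@(13, 7): e=[12,3,12] → #
    (7,3)@(15, 7): e=[38,-13,2] → ·
    (6,4)@(13, 9): e=[22,1,4] → #
    (7,4)@(15, 9): e=[48,-15,-6] → ·
    (5,5)@(11, 11): e=[6,15,6] → #
    (6,5)@(13, 11): e=[32,-1,-4] → ·
    (5,6)@(11, 13): e=[16,13,-2] → ·
    (4,7)@(9, 15): e=[0,27,0] → ·  [on edge]
  covered (4 px):
    · · · · · · · · · ·
    · · · · · · · · · ·
    · · · · · · # · · ·
    · · · · · · # · · ·
    · · · · · · # · · ·
    · · · · · # · · · ·
    · · · · · · · · · ·
    · · · · · · · · · ·
T3:
  2·area = 122  (B↔C swapped to make it positive)
  edge (20, 14)→(6, 12): d=(-14,-2) top-left  bias=+0
  edge (6, 12)→(4, 3): d=(-2,-9) top-left  bias=+0
  edge (4, 3)→(20, 14): d=(16,11) right/bottom  bias=-1
    (2,2)@(5, 5): e=[96,5,21] → #
    (3,2)@(7, 5): e=[100,23,-1] → ·
    (2,3)@(5, 7): e=[68,1,53] → #
    (3,3)@(7, 7): e=[72,19,31] → #
    (4,3)@(9, 7): e=[76,37,9] → #
    (5,3)@(11, 7): e=[80,55,-13] → ·
    (2,4)@(5, 9): e=[40,-3,85] → ·
    (3,4)@(7, 9): e=[44,15,63] → #
    (5,4)@(11, 9): e=[52,51,19] → #
    (6,4)@(13, 9): e=[56,69,-3] → ·
    (3,5)@(7, 11): e=[16,11,95] → #
    (6,5)@(13, 11): e=[28,65,29] → #
    (6,6)@(13, 13): e=[0,61,61] → #  [on edge]
  covered (15 px):
    · · · · · · · · · ·
    · · · · · · · · · ·
    · · # · · · · · · ·
    · · # # # · · · · ·
    · · · # # # · · · ·
    · · · # # # # # · ·
    · · · · · · # # # ·
    · · · · · · · · · ·

Final: [[2,2],[2,3],[3,3],[4,3],[3,4],[4,4],[5,4],[3,5],[4,5],[5,5],[6,5],[7,5],[6,6],[7,6],[8,6]]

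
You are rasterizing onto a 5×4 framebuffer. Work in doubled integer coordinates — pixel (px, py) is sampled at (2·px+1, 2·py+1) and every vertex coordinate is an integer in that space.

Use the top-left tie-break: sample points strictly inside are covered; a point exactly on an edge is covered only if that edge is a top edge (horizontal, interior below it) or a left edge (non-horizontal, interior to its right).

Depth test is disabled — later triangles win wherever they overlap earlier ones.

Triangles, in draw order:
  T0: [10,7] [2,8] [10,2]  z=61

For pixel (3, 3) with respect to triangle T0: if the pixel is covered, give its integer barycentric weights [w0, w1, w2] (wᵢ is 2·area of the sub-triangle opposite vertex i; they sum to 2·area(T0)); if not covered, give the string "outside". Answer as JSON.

T0:
  2·area = 40
  edge (10, 7)→(2, 8): d=(-8,1) right/bottom  bias=-1
  edge (2, 8)→(10, 2): d=(8,-6) top-left  bias=+0
  edge (10, 2)→(10, 7): d=(0,5) right/bottom  bias=-1
    (4,1)@(9, 3): e=[33,2,5] → #
    (3,2)@(7, 5): e=[19,6,15] → #
    (2,3)@(5, 7): e=[5,10,25] → #
  covered (6 px):
    · · · · ·
    · · · · #
    · · · # #
    · · # # #

Result: [22,15,3]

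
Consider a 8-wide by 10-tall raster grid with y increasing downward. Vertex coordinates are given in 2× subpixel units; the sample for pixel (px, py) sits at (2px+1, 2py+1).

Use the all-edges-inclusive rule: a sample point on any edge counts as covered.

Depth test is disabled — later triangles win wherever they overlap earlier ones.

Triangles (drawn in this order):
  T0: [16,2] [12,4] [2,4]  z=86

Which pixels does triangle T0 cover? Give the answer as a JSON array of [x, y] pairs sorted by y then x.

T0:
  2·area = 20
  edge (16, 2)→(12, 4): d=(-4,2) inclusive
  edge (12, 4)→(2, 4): d=(-10,0) inclusive
  edge (2, 4)→(16, 2): d=(14,-2) inclusive
    (4,1)@(9, 3): e=[10,10,0] → #  [on edge]
    (5,1)@(11, 3): e=[6,10,4] → #
    (6,1)@(13, 3): e=[2,10,8] → #
    (7,1)@(15, 3): e=[-2,10,12] → ·
    (4,2)@(9, 5): e=[2,-10,28] → ·
    (5,2)@(11, 5): e=[-2,-10,32] → ·
    (6,2)@(13, 5): e=[-6,-10,36] → ·
  covered (3 px):
    · · · · · · · ·
    · · · · # # # ·
    · · · · · · · ·
    · · · · · · · ·
    · · · · · · · ·
    · · · · · · · ·
    · · · · · · · ·
    · · · · · · · ·
    · · · · · · · ·
    · · · · · · · ·

Result: [[4,1],[5,1],[6,1]]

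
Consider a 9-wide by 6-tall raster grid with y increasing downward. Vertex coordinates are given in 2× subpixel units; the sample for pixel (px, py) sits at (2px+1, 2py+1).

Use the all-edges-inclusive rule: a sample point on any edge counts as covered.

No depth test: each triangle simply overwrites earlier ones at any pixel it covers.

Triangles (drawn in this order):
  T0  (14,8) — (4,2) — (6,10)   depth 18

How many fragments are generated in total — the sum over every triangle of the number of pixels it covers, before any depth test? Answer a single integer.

T0:
  2·area = 68  (B↔C swapped to make it positive)
  edge (14, 8)→(6, 10): d=(-8,2) inclusive
  edge (6, 10)→(4, 2): d=(-2,-8) inclusive
  edge (4, 2)→(14, 8): d=(10,6) inclusive
    (2,1)@(5, 3): e=[58,6,4] → █
    (3,1)@(7, 3): e=[54,22,-8] → ·
    (2,2)@(5, 5): e=[42,2,24] → █
    (3,2)@(7, 5): e=[38,18,12] → █
    (4,2)@(9, 5): e=[34,34,0] → █  [on edge]
    (5,2)@(11, 5): e=[30,50,-12] → ·
    (2,3)@(5, 7): e=[26,-2,44] → ·
    (3,3)@(7, 7): e=[22,14,32] → █
    (5,3)@(11, 7): e=[14,46,8] → █
    (6,3)@(13, 7): e=[10,62,-4] → ·
    (3,4)@(7, 9): e=[6,10,52] → █
    (5,4)@(11, 9): e=[-2,42,28] → ·
  covered (9 px):
    · · · · · · · · ·
    · · █ · · · · · ·
    · · █ █ █ · · · ·
    · · · █ █ █ · · ·
    · · · █ █ · · · ·
    · · · · · · · · ·

Final: 9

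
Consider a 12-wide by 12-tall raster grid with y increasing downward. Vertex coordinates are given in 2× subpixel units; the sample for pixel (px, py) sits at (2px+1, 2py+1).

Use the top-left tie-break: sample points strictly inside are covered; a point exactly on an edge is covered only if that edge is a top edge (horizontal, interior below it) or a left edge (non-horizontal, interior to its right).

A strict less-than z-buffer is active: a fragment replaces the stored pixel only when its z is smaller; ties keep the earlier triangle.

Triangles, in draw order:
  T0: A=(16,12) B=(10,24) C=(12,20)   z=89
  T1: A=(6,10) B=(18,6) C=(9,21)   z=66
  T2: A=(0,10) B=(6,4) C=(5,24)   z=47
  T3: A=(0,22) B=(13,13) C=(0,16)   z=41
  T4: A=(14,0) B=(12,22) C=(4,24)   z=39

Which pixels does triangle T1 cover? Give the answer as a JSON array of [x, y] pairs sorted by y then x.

T0:
  degenerate (2·area = 0) — covers nothing
T1:
  2·area = 144
  edge (6, 10)→(18, 6): d=(12,-4) top-left  bias=+0
  edge (18, 6)→(9, 21): d=(-9,15) right/bottom  bias=-1
  edge (9, 21)→(6, 10): d=(-3,-11) top-left  bias=+0
    (10,0)@(21, 1): e=[-48,0,192] → ·  [on edge]
    (10,2)@(21, 5): e=[0,-36,180] → ·  [on edge]
    (7,3)@(15, 7): e=[0,36,108] → █  [on edge]
    (8,3)@(17, 7): e=[8,6,130] → █
    (9,3)@(19, 7): e=[16,-24,152] → ·
    (4,4)@(9, 9): e=[0,108,36] → █  [on edge]
    (5,4)@(11, 9): e=[8,78,58] → █
    (6,4)@(13, 9): e=[16,48,80] → █
    (8,4)@(17, 9): e=[32,-12,124] → ·
    (1,5)@(3, 11): e=[0,180,-36] → ·  [on edge]
    (3,5)@(7, 11): e=[16,120,8] → █
    (7,5)@(15, 11): e=[48,0,96] → ·  [on edge]
    (4,10)@(9, 21): e=[144,0,0] → ·  [on edge]
  covered (19 px):
    · · · · · · · · · · · ·
    · · · · · · · · · · · ·
    · · · · · · · · · · · ·
    · · · · · · · █ █ · · ·
    · · · · █ █ █ █ · · · ·
    · · · █ █ █ █ · · · · ·
    · · · █ █ █ █ · · · · ·
    · · · · █ █ · · · · · ·
    · · · · █ █ · · · · · ·
    · · · · █ · · · · · · ·
    · · · · · · · · · · · ·
    · · · · · · · · · · · ·
T2:
  2·area = 114
  edge (0, 10)→(6, 4): d=(6,-6) top-left  bias=+0
  edge (6, 4)→(5, 24): d=(-1,20) right/bottom  bias=-1
  edge (5, 24)→(0, 10): d=(-5,-14) top-left  bias=+0
    (4,0)@(9, 1): e=[0,-57,171] → ·  [on edge]
    (3,1)@(7, 3): e=[0,-19,133] → ·  [on edge]
    (2,2)@(5, 5): e=[0,19,95] → █  [on edge]
    (3,2)@(7, 5): e=[12,-21,123] → ·
    (1,3)@(3, 7): e=[0,57,57] → █  [on edge]
    (3,3)@(7, 7): e=[24,-23,113] → ·
    (0,4)@(1, 9): e=[0,95,19] → █  [on edge]
    (3,4)@(7, 9): e=[36,-25,103] → ·
    (0,5)@(1, 11): e=[12,93,9] → █
    (3,5)@(7, 11): e=[48,-27,93] → ·
    (0,6)@(1, 13): e=[24,91,-1] → ·
    (1,6)@(3, 13): e=[36,51,27] → █
  covered (18 px):
    · · · · · · · · · · · ·
    · · · · · · · · · · · ·
    · · █ · · · · · · · · ·
    · █ █ · · · · · · · · ·
    █ █ █ · · · · · · · · ·
    █ █ █ · · · · · · · · ·
    · █ █ · · · · · · · · ·
    · █ █ · · · · · · · · ·
    · █ █ · · · · · · · · ·
    · · █ · · · · · · · · ·
    · · █ · · · · · · · · ·
    · · █ · · · · · · · · ·
T3:
  2·area = 78  (B↔C swapped to make it positive)
  edge (0, 22)→(0, 16): d=(0,-6) top-left  bias=+0
  edge (0, 16)→(13, 13): d=(13,-3) top-left  bias=+0
  edge (13, 13)→(0, 22): d=(-13,9) right/bottom  bias=-1
    (6,6)@(13, 13): e=[78,0,0] → ·  [on edge]
    (2,7)@(5, 15): e=[30,2,46] → █
    (3,7)@(7, 15): e=[42,8,28] → █
    (4,7)@(9, 15): e=[54,14,10] → █
    (5,7)@(11, 15): e=[66,20,-8] → ·
    (0,8)@(1, 17): e=[6,16,56] → █
    (1,8)@(3, 17): e=[18,22,38] → █
    (4,8)@(9, 17): e=[54,40,-16] → ·
    (0,9)@(1, 19): e=[6,42,30] → █
    (2,9)@(5, 19): e=[30,54,-6] → ·
    (3,9)@(7, 19): e=[42,60,-24] → ·
    (0,10)@(1, 21): e=[6,68,4] → █
  covered (10 px):
    · · · · · · · · · · · ·
    · · · · · · · · · · · ·
    · · · · · · · · · · · ·
    · · · · · · · · · · · ·
    · · · · · · · · · · · ·
    · · · · · · · · · · · ·
    · · · · · · · · · · · ·
    · · █ █ █ · · · · · · ·
    █ █ █ █ · · · · · · · ·
    █ █ · · · · · · · · · ·
    █ · · · · · · · · · · ·
    · · · · · · · · · · · ·
T4:
  2·area = 172
  edge (14, 0)→(12, 22): d=(-2,22) right/bottom  bias=-1
  edge (12, 22)→(4, 24): d=(-8,2) right/bottom  bias=-1
  edge (4, 24)→(14, 0): d=(10,-24) top-left  bias=+0
    (6,1)@(13, 3): e=[16,150,6] → █
    (7,1)@(15, 3): e=[-28,146,54] → ·
    (6,2)@(13, 5): e=[12,134,26] → █
    (7,2)@(15, 5): e=[-32,130,74] → ·
    (6,3)@(13, 7): e=[8,118,46] → █
    (7,3)@(15, 7): e=[-36,114,94] → ·
    (5,4)@(11, 9): e=[48,106,18] → █
    (7,4)@(15, 9): e=[-40,98,114] → ·
    (5,5)@(11, 11): e=[44,90,38] → █
    (6,5)@(13, 11): e=[0,86,86] → ·  [on edge]
    (4,6)@(9, 13): e=[84,78,10] → █
    (6,6)@(13, 13): e=[-4,70,106] → ·
  covered (21 px):
    · · · · · · · · · · · ·
    · · · · · · █ · · · · ·
    · · · · · · █ · · · · ·
    · · · · · · █ · · · · ·
    · · · · · █ █ · · · · ·
    · · · · · █ · · · · · ·
    · · · · █ █ · · · · · ·
    · · · · █ █ · · · · · ·
    · · · █ █ █ · · · · · ·
    · · · █ █ █ · · · · · ·
    · · · █ █ █ · · · · · ·
    · · █ █ · · · · · · · ·

Final: [[7,3],[8,3],[4,4],[5,4],[6,4],[7,4],[3,5],[4,5],[5,5],[6,5],[3,6],[4,6],[5,6],[6,6],[4,7],[5,7],[4,8],[5,8],[4,9]]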